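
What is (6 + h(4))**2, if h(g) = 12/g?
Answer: 81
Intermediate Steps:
(6 + h(4))**2 = (6 + 12/4)**2 = (6 + 12*(1/4))**2 = (6 + 3)**2 = 9**2 = 81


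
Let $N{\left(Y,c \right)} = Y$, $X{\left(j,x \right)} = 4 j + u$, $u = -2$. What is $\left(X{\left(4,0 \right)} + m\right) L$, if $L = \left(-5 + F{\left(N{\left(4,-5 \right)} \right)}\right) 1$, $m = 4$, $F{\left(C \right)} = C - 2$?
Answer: $-54$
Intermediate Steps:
$X{\left(j,x \right)} = -2 + 4 j$ ($X{\left(j,x \right)} = 4 j - 2 = -2 + 4 j$)
$F{\left(C \right)} = -2 + C$ ($F{\left(C \right)} = C - 2 = -2 + C$)
$L = -3$ ($L = \left(-5 + \left(-2 + 4\right)\right) 1 = \left(-5 + 2\right) 1 = \left(-3\right) 1 = -3$)
$\left(X{\left(4,0 \right)} + m\right) L = \left(\left(-2 + 4 \cdot 4\right) + 4\right) \left(-3\right) = \left(\left(-2 + 16\right) + 4\right) \left(-3\right) = \left(14 + 4\right) \left(-3\right) = 18 \left(-3\right) = -54$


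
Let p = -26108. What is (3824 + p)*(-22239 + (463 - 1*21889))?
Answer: 973030860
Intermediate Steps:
(3824 + p)*(-22239 + (463 - 1*21889)) = (3824 - 26108)*(-22239 + (463 - 1*21889)) = -22284*(-22239 + (463 - 21889)) = -22284*(-22239 - 21426) = -22284*(-43665) = 973030860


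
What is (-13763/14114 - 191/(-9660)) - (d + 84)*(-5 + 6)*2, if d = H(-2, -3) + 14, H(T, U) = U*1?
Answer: -13017545203/68170620 ≈ -190.96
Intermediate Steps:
H(T, U) = U
d = 11 (d = -3 + 14 = 11)
(-13763/14114 - 191/(-9660)) - (d + 84)*(-5 + 6)*2 = (-13763/14114 - 191/(-9660)) - (11 + 84)*(-5 + 6)*2 = (-13763*1/14114 - 191*(-1/9660)) - 95*1*2 = (-13763/14114 + 191/9660) - 95*2 = -65127403/68170620 - 1*190 = -65127403/68170620 - 190 = -13017545203/68170620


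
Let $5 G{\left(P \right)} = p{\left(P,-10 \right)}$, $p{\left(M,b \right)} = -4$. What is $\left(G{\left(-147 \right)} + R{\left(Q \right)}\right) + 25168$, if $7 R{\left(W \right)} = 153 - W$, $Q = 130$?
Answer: $\frac{880967}{35} \approx 25171.0$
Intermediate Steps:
$G{\left(P \right)} = - \frac{4}{5}$ ($G{\left(P \right)} = \frac{1}{5} \left(-4\right) = - \frac{4}{5}$)
$R{\left(W \right)} = \frac{153}{7} - \frac{W}{7}$ ($R{\left(W \right)} = \frac{153 - W}{7} = \frac{153}{7} - \frac{W}{7}$)
$\left(G{\left(-147 \right)} + R{\left(Q \right)}\right) + 25168 = \left(- \frac{4}{5} + \left(\frac{153}{7} - \frac{130}{7}\right)\right) + 25168 = \left(- \frac{4}{5} + \frac{23}{7}\right) + 25168 = \frac{87}{35} + 25168 = \frac{880967}{35}$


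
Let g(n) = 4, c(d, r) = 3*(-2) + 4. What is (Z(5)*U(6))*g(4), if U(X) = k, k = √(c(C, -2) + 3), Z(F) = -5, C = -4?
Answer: -20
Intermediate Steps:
c(d, r) = -2 (c(d, r) = -6 + 4 = -2)
k = 1 (k = √(-2 + 3) = √1 = 1)
U(X) = 1
(Z(5)*U(6))*g(4) = -5*1*4 = -5*4 = -20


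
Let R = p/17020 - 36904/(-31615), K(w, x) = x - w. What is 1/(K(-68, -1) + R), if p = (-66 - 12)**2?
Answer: 26904365/1843615042 ≈ 0.014593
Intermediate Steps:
p = 6084 (p = (-78)**2 = 6084)
R = 41022587/26904365 (R = 6084/17020 - 36904/(-31615) = 6084*(1/17020) - 36904*(-1/31615) = 1521/4255 + 36904/31615 = 41022587/26904365 ≈ 1.5248)
1/(K(-68, -1) + R) = 1/((-1 - 1*(-68)) + 41022587/26904365) = 1/((-1 + 68) + 41022587/26904365) = 1/(67 + 41022587/26904365) = 1/(1843615042/26904365) = 26904365/1843615042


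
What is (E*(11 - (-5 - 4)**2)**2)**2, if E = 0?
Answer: 0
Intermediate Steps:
(E*(11 - (-5 - 4)**2)**2)**2 = (0*(11 - (-5 - 4)**2)**2)**2 = (0*(11 - 1*(-9)**2)**2)**2 = (0*(11 - 1*81)**2)**2 = (0*(11 - 81)**2)**2 = (0*(-70)**2)**2 = (0*4900)**2 = 0**2 = 0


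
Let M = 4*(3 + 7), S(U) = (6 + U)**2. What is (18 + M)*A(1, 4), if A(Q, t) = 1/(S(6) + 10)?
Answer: 29/77 ≈ 0.37662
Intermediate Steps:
M = 40 (M = 4*10 = 40)
A(Q, t) = 1/154 (A(Q, t) = 1/((6 + 6)**2 + 10) = 1/(12**2 + 10) = 1/(144 + 10) = 1/154)
(18 + M)*A(1, 4) = (18 + 40)*(1/154) = 58*(1/154) = 29/77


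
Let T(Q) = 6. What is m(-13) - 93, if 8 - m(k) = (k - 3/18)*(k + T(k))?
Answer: -1063/6 ≈ -177.17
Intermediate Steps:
m(k) = 8 - (6 + k)*(-1/6 + k) (m(k) = 8 - (k - 3/18)*(k + 6) = 8 - (k - 3*1/18)*(6 + k) = 8 - (k - 1/6)*(6 + k) = 8 - (-1/6 + k)*(6 + k) = 8 - (6 + k)*(-1/6 + k))
m(-13) - 93 = (9 - 1*(-13)**2 - 35/6*(-13)) - 93 = (9 - 1*169 + 455/6) - 93 = (9 - 169 + 455/6) - 93 = -505/6 - 93 = -1063/6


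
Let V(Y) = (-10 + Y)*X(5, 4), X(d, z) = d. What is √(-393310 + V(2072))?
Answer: 10*I*√3830 ≈ 618.87*I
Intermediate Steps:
V(Y) = -50 + 5*Y (V(Y) = (-10 + Y)*5 = -50 + 5*Y)
√(-393310 + V(2072)) = √(-393310 + (-50 + 5*2072)) = √(-393310 + (-50 + 10360)) = √(-393310 + 10310) = √(-383000) = 10*I*√3830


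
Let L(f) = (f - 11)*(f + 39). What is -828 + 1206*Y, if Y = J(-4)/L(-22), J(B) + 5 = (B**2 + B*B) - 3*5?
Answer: -159660/187 ≈ -853.80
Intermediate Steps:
J(B) = -20 + 2*B**2 (J(B) = -5 + ((B**2 + B*B) - 3*5) = -5 + ((B**2 + B**2) - 15) = -5 + (2*B**2 - 15) = -5 + (-15 + 2*B**2) = -20 + 2*B**2)
L(f) = (-11 + f)*(39 + f)
Y = -4/187 (Y = (-20 + 2*(-4)**2)/(-429 + (-22)**2 + 28*(-22)) = (-20 + 2*16)/(-429 + 484 - 616) = (-20 + 32)/(-561) = 12*(-1/561) = -4/187 ≈ -0.021390)
-828 + 1206*Y = -828 + 1206*(-4/187) = -828 - 4824/187 = -159660/187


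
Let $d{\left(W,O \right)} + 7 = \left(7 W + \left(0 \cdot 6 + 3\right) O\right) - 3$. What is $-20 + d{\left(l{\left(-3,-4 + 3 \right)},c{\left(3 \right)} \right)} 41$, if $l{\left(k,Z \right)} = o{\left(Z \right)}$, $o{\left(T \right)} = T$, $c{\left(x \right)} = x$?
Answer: $-348$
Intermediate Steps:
$l{\left(k,Z \right)} = Z$
$d{\left(W,O \right)} = -10 + 3 O + 7 W$ ($d{\left(W,O \right)} = -7 - \left(3 - 7 W - \left(0 \cdot 6 + 3\right) O\right) = -7 - \left(3 - 7 W - \left(0 + 3\right) O\right) = -7 - \left(3 - 7 W - 3 O\right) = -7 + \left(-3 + 3 O + 7 W\right) = -10 + 3 O + 7 W$)
$-20 + d{\left(l{\left(-3,-4 + 3 \right)},c{\left(3 \right)} \right)} 41 = -20 + \left(-10 + 3 \cdot 3 + 7 \left(-4 + 3\right)\right) 41 = -20 + \left(-10 + 9 + 7 \left(-1\right)\right) 41 = -20 + \left(-10 + 9 - 7\right) 41 = -20 - 328 = -348$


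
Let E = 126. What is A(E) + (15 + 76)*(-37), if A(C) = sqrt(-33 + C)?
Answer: -3367 + sqrt(93) ≈ -3357.4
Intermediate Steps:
A(E) + (15 + 76)*(-37) = sqrt(-33 + 126) + (15 + 76)*(-37) = sqrt(93) + 91*(-37) = sqrt(93) - 3367 = -3367 + sqrt(93)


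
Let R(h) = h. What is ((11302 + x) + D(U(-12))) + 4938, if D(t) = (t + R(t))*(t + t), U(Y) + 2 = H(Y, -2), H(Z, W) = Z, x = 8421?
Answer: 25445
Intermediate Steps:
U(Y) = -2 + Y
D(t) = 4*t² (D(t) = (t + t)*(t + t) = (2*t)*(2*t) = 4*t²)
((11302 + x) + D(U(-12))) + 4938 = ((11302 + 8421) + 4*(-2 - 12)²) + 4938 = (19723 + 4*(-14)²) + 4938 = (19723 + 4*196) + 4938 = (19723 + 784) + 4938 = 20507 + 4938 = 25445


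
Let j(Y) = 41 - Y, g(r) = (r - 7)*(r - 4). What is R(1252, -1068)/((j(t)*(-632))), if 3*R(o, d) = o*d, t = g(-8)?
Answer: -55714/10981 ≈ -5.0737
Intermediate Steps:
g(r) = (-7 + r)*(-4 + r)
t = 180 (t = 28 + (-8)² - 11*(-8) = 28 + 64 + 88 = 180)
R(o, d) = d*o/3 (R(o, d) = (o*d)/3 = (d*o)/3 = d*o/3)
R(1252, -1068)/((j(t)*(-632))) = ((⅓)*(-1068)*1252)/(((41 - 1*180)*(-632))) = -445712*(-1/(632*(41 - 180))) = -445712/((-139*(-632))) = -445712/87848 = -445712*1/87848 = -55714/10981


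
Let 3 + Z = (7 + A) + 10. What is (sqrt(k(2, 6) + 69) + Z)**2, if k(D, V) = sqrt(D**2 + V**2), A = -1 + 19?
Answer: (32 + sqrt(69 + 2*sqrt(10)))**2 ≈ 1654.8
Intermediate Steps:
A = 18
Z = 32 (Z = -3 + ((7 + 18) + 10) = -3 + (25 + 10) = -3 + 35 = 32)
(sqrt(k(2, 6) + 69) + Z)**2 = (sqrt(sqrt(2**2 + 6**2) + 69) + 32)**2 = (sqrt(sqrt(4 + 36) + 69) + 32)**2 = (sqrt(sqrt(40) + 69) + 32)**2 = (sqrt(2*sqrt(10) + 69) + 32)**2 = (sqrt(69 + 2*sqrt(10)) + 32)**2 = (32 + sqrt(69 + 2*sqrt(10)))**2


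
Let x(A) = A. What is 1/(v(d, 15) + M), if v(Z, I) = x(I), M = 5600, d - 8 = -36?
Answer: 1/5615 ≈ 0.00017809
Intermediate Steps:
d = -28 (d = 8 - 36 = -28)
v(Z, I) = I
1/(v(d, 15) + M) = 1/(15 + 5600) = 1/5615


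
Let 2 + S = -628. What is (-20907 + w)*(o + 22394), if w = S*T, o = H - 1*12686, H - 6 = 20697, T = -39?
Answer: 111395493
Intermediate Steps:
H = 20703 (H = 6 + 20697 = 20703)
S = -630 (S = -2 - 628 = -630)
o = 8017 (o = 20703 - 1*12686 = 20703 - 12686 = 8017)
w = 24570 (w = -630*(-39) = 24570)
(-20907 + w)*(o + 22394) = (-20907 + 24570)*(8017 + 22394) = 3663*30411 = 111395493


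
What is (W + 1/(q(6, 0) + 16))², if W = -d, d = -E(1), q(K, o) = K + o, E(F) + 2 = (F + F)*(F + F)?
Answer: 2025/484 ≈ 4.1839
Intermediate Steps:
E(F) = -2 + 4*F² (E(F) = -2 + (F + F)*(F + F) = -2 + (2*F)*(2*F) = -2 + 4*F²)
d = -2 (d = -(-2 + 4*1²) = -(-2 + 4*1) = -(-2 + 4) = -1*2 = -2)
W = 2 (W = -1*(-2) = 2)
(W + 1/(q(6, 0) + 16))² = (2 + 1/((6 + 0) + 16))² = (2 + 1/(6 + 16))² = (2 + 1/22)² = (45/22)² = 2025/484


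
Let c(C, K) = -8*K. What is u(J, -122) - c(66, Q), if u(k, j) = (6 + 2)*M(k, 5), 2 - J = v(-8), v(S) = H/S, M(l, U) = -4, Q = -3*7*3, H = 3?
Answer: -536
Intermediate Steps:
Q = -63 (Q = -21*3 = -63)
v(S) = 3/S
J = 19/8 (J = 2 - 3/(-8) = 2 - 3*(-1)/8 = 2 - 1*(-3/8) = 2 + 3/8 = 19/8 ≈ 2.3750)
u(k, j) = -32 (u(k, j) = (6 + 2)*(-4) = 8*(-4) = -32)
u(J, -122) - c(66, Q) = -32 - (-8)*(-63) = -32 - 1*504 = -32 - 504 = -536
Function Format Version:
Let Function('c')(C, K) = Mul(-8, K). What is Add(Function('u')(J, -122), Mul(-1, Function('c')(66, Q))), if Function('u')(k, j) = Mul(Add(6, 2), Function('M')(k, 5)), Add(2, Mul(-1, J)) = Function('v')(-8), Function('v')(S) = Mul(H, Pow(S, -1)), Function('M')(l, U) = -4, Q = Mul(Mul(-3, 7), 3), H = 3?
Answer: -536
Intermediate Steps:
Q = -63 (Q = Mul(-21, 3) = -63)
Function('v')(S) = Mul(3, Pow(S, -1))
J = Rational(19, 8) (J = Add(2, Mul(-1, Mul(3, Pow(-8, -1)))) = Add(2, Mul(-1, Mul(3, Rational(-1, 8)))) = Add(2, Mul(-1, Rational(-3, 8))) = Add(2, Rational(3, 8)) = Rational(19, 8) ≈ 2.3750)
Function('u')(k, j) = -32 (Function('u')(k, j) = Mul(Add(6, 2), -4) = Mul(8, -4) = -32)
Add(Function('u')(J, -122), Mul(-1, Function('c')(66, Q))) = Add(-32, Mul(-1, Mul(-8, -63))) = Add(-32, Mul(-1, 504)) = Add(-32, -504) = -536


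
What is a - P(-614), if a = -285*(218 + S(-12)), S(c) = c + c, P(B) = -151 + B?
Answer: -54525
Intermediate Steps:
S(c) = 2*c
a = -55290 (a = -285*(218 + 2*(-12)) = -285*(218 - 24) = -285*194 = -55290)
a - P(-614) = -55290 - (-151 - 614) = -55290 - 1*(-765) = -55290 + 765 = -54525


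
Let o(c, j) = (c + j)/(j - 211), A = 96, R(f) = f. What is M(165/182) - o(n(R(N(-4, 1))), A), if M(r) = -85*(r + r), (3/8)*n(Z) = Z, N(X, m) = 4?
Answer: -961901/6279 ≈ -153.19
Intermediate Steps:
n(Z) = 8*Z/3
o(c, j) = (c + j)/(-211 + j)
M(r) = -170*r
M(165/182) - o(n(R(N(-4, 1))), A) = -28050/182 - ((8/3)*4 + 96)/(-211 + 96) = -28050/182 - (32/3 + 96)/(-115) = -170*165/182 - (-1)*320/(115*3) = -14025/91 - 1*(-64/69) = -14025/91 + 64/69 = -961901/6279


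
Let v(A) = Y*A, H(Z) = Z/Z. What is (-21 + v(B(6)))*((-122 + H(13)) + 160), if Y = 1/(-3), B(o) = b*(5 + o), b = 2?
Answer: -1105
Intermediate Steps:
H(Z) = 1
B(o) = 10 + 2*o (B(o) = 2*(5 + o) = 10 + 2*o)
Y = -⅓ ≈ -0.33333
v(A) = -A/3
(-21 + v(B(6)))*((-122 + H(13)) + 160) = (-21 - (10 + 2*6)/3)*((-122 + 1) + 160) = (-21 - (10 + 12)/3)*(-121 + 160) = (-21 - ⅓*22)*39 = (-21 - 22/3)*39 = -85/3*39 = -1105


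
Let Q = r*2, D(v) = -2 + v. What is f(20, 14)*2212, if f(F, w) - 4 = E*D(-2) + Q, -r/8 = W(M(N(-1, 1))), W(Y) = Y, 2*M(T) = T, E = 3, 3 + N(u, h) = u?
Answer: 53088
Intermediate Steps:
N(u, h) = -3 + u
M(T) = T/2
r = 16 (r = -4*(-3 - 1) = -4*(-4) = -8*(-2) = 16)
Q = 32 (Q = 16*2 = 32)
f(F, w) = 24 (f(F, w) = 4 + (3*(-2 - 2) + 32) = 4 + (3*(-4) + 32) = 4 + (-12 + 32) = 4 + 20 = 24)
f(20, 14)*2212 = 24*2212 = 53088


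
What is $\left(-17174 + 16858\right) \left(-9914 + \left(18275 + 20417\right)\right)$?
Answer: $-9093848$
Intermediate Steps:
$\left(-17174 + 16858\right) \left(-9914 + \left(18275 + 20417\right)\right) = - 316 \left(-9914 + 38692\right) = \left(-316\right) 28778 = -9093848$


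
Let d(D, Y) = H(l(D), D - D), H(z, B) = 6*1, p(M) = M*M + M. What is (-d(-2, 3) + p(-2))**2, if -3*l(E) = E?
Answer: 16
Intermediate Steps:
l(E) = -E/3
p(M) = M + M**2 (p(M) = M**2 + M = M + M**2)
H(z, B) = 6
d(D, Y) = 6
(-d(-2, 3) + p(-2))**2 = (-1*6 - 2*(1 - 2))**2 = (-6 - 2*(-1))**2 = (-6 + 2)**2 = (-4)**2 = 16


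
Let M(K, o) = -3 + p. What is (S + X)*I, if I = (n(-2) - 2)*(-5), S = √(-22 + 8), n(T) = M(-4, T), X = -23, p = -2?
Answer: -805 + 35*I*√14 ≈ -805.0 + 130.96*I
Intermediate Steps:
M(K, o) = -5 (M(K, o) = -3 - 2 = -5)
n(T) = -5
S = I*√14 (S = √(-14) = I*√14 ≈ 3.7417*I)
I = 35 (I = (-5 - 2)*(-5) = -7*(-5) = 35)
(S + X)*I = (I*√14 - 23)*35 = (-23 + I*√14)*35 = -805 + 35*I*√14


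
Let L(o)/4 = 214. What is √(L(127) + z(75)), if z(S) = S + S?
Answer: √1006 ≈ 31.717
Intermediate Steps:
L(o) = 856 (L(o) = 4*214 = 856)
z(S) = 2*S
√(L(127) + z(75)) = √(856 + 2*75) = √(856 + 150) = √1006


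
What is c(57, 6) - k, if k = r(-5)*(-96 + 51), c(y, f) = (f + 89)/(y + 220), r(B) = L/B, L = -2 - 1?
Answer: 7574/277 ≈ 27.343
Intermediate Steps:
L = -3
r(B) = -3/B
c(y, f) = (89 + f)/(220 + y)
k = -27 (k = (-3/(-5))*(-96 + 51) = -3*(-1/5)*(-45) = (3/5)*(-45) = -27)
c(57, 6) - k = (89 + 6)/(220 + 57) - 1*(-27) = 95/277 + 27 = 7574/277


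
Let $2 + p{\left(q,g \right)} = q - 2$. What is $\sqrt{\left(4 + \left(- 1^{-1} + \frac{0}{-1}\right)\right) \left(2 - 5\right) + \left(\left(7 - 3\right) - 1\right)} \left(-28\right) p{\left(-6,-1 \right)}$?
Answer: $280 i \sqrt{6} \approx 685.86 i$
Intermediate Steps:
$p{\left(q,g \right)} = -4 + q$ ($p{\left(q,g \right)} = -2 + \left(q - 2\right) = -2 + \left(-2 + q\right) = -4 + q$)
$\sqrt{\left(4 + \left(- 1^{-1} + \frac{0}{-1}\right)\right) \left(2 - 5\right) + \left(\left(7 - 3\right) - 1\right)} \left(-28\right) p{\left(-6,-1 \right)} = \sqrt{\left(4 + \left(- 1^{-1} + \frac{0}{-1}\right)\right) \left(2 - 5\right) + \left(\left(7 - 3\right) - 1\right)} \left(-28\right) \left(-4 - 6\right) = \sqrt{\left(4 + \left(\left(-1\right) 1 + 0 \left(-1\right)\right)\right) \left(-3\right) + \left(4 - 1\right)} \left(-28\right) \left(-10\right) = \sqrt{\left(4 + \left(-1 + 0\right)\right) \left(-3\right) + 3} \left(-28\right) \left(-10\right) = \sqrt{\left(4 - 1\right) \left(-3\right) + 3} \left(-28\right) \left(-10\right) = \sqrt{3 \left(-3\right) + 3} \left(-28\right) \left(-10\right) = \sqrt{-9 + 3} \left(-28\right) \left(-10\right) = \sqrt{-6} \left(-28\right) \left(-10\right) = i \sqrt{6} \left(-28\right) \left(-10\right) = - 28 i \sqrt{6} \left(-10\right) = 280 i \sqrt{6}$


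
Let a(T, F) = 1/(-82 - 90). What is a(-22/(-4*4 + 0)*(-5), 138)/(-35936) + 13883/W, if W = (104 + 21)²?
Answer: 85810727561/96578000000 ≈ 0.88851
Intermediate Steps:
W = 15625 (W = 125² = 15625)
a(T, F) = -1/172 (a(T, F) = 1/(-172) = -1/172)
a(-22/(-4*4 + 0)*(-5), 138)/(-35936) + 13883/W = -1/172/(-35936) + 13883/15625 = -1/172*(-1/35936) + 13883*(1/15625) = 1/6180992 + 13883/15625 = 85810727561/96578000000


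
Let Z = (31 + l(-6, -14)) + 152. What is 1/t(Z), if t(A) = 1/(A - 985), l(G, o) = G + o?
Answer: -822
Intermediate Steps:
Z = 163 (Z = (31 + (-6 - 14)) + 152 = (31 - 20) + 152 = 11 + 152 = 163)
t(A) = 1/(-985 + A)
1/t(Z) = 1/(1/(-985 + 163)) = 1/(1/(-822)) = 1/(-1/822) = -822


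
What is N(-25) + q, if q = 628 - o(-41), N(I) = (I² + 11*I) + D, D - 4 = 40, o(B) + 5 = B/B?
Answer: 1026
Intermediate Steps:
o(B) = -4 (o(B) = -5 + B/B = -5 + 1 = -4)
D = 44 (D = 4 + 40 = 44)
N(I) = 44 + I² + 11*I (N(I) = (I² + 11*I) + 44 = 44 + I² + 11*I)
q = 632 (q = 628 - 1*(-4) = 628 + 4 = 632)
N(-25) + q = (44 + (-25)² + 11*(-25)) + 632 = (44 + 625 - 275) + 632 = 394 + 632 = 1026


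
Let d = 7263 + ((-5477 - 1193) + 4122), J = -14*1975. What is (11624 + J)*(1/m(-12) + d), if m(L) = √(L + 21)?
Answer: -75567932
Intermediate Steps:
J = -27650
m(L) = √(21 + L)
d = 4715 (d = 7263 + (-6670 + 4122) = 7263 - 2548 = 4715)
(11624 + J)*(1/m(-12) + d) = (11624 - 27650)*(1/(√(21 - 12)) + 4715) = -16026*(1/(√9) + 4715) = -16026*(1/3 + 4715) = -16026*(⅓ + 4715) = -16026*14146/3 = -75567932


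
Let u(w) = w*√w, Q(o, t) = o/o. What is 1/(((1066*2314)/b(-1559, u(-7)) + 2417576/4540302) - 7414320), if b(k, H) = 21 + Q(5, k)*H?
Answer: -7422484149840135619971/54545672998494847664976445084 - 22246828089175784367*I*√7/54545672998494847664976445084 ≈ -1.3608e-7 - 1.0791e-9*I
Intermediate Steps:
Q(o, t) = 1
u(w) = w^(3/2)
b(k, H) = 21 + H (b(k, H) = 21 + 1*H = 21 + H)
1/(((1066*2314)/b(-1559, u(-7)) + 2417576/4540302) - 7414320) = 1/(((1066*2314)/(21 + (-7)^(3/2)) + 2417576/4540302) - 7414320) = 1/((2466724/(21 - 7*I*√7) + 2417576*(1/4540302)) - 7414320) = 1/((2466724/(21 - 7*I*√7) + 1208788/2270151) - 7414320) = 1/((1208788/2270151 + 2466724/(21 - 7*I*√7)) - 7414320) = 1/(-16831624753532/2270151 + 2466724/(21 - 7*I*√7))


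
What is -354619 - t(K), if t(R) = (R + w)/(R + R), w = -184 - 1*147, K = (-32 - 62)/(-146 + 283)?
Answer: -66713813/188 ≈ -3.5486e+5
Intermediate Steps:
K = -94/137 ≈ -0.68613
w = -331 (w = -184 - 147 = -331)
t(R) = (-331 + R)/(2*R) (t(R) = (R - 331)/(R + R) = (-331 + R)/((2*R)) = (-331 + R)*(1/(2*R)) = (-331 + R)/(2*R))
-354619 - t(K) = -354619 - (-331 - 94/137)/(2*(-94/137)) = -354619 - (-137)*(-45441)/(2*94*137) = -354619 - 1*45441/188 = -354619 - 45441/188 = -66713813/188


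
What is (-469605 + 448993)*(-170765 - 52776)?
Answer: 4607627092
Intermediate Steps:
(-469605 + 448993)*(-170765 - 52776) = -20612*(-223541) = 4607627092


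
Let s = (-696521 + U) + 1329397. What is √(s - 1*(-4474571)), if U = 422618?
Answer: √5530065 ≈ 2351.6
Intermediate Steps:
s = 1055494 (s = (-696521 + 422618) + 1329397 = -273903 + 1329397 = 1055494)
√(s - 1*(-4474571)) = √(1055494 - 1*(-4474571)) = √(1055494 + 4474571) = √5530065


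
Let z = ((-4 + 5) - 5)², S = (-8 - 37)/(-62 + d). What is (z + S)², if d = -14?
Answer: 1590121/5776 ≈ 275.30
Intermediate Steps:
S = 45/76 (S = (-8 - 37)/(-62 - 14) = -45/(-76) = -45*(-1/76) = 45/76 ≈ 0.59210)
z = 16 (z = (1 - 5)² = (-4)² = 16)
(z + S)² = (16 + 45/76)² = (1261/76)² = 1590121/5776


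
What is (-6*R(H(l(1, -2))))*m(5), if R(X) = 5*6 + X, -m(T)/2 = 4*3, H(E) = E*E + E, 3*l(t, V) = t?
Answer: 4384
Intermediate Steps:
l(t, V) = t/3
H(E) = E + E**2 (H(E) = E**2 + E = E + E**2)
m(T) = -24 (m(T) = -8*3 = -2*12 = -24)
R(X) = 30 + X
(-6*R(H(l(1, -2))))*m(5) = -6*(30 + ((1/3)*1)*(1 + (1/3)*1))*(-24) = -6*(30 + (1 + 1/3)/3)*(-24) = -6*(30 + (1/3)*(4/3))*(-24) = -6*(30 + 4/9)*(-24) = -6*274/9*(-24) = -548/3*(-24) = 4384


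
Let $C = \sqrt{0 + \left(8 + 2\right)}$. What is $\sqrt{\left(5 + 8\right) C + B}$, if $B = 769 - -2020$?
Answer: $\sqrt{2789 + 13 \sqrt{10}} \approx 53.199$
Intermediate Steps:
$C = \sqrt{10}$ ($C = \sqrt{0 + 10} = \sqrt{10} \approx 3.1623$)
$B = 2789$ ($B = 769 + 2020 = 2789$)
$\sqrt{\left(5 + 8\right) C + B} = \sqrt{\left(5 + 8\right) \sqrt{10} + 2789} = \sqrt{13 \sqrt{10} + 2789} = \sqrt{2789 + 13 \sqrt{10}}$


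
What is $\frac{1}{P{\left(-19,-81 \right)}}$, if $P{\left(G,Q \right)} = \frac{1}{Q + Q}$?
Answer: $-162$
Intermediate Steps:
$P{\left(G,Q \right)} = \frac{1}{2 Q}$
$\frac{1}{P{\left(-19,-81 \right)}} = \frac{1}{\frac{1}{2} \frac{1}{-81}} = \frac{1}{\frac{1}{2} \left(- \frac{1}{81}\right)} = \frac{1}{- \frac{1}{162}} = -162$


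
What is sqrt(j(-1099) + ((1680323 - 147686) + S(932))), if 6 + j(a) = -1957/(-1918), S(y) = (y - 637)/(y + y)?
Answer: sqrt(1224353927351470790)/893788 ≈ 1238.0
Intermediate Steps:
S(y) = (-637 + y)/(2*y) (S(y) = (-637 + y)/((2*y)) = (-637 + y)*(1/(2*y)) = (-637 + y)/(2*y))
j(a) = -9551/1918 (j(a) = -6 - 1957/(-1918) = -6 - 1957*(-1/1918) = -6 + 1957/1918 = -9551/1918)
sqrt(j(-1099) + ((1680323 - 147686) + S(932))) = sqrt(-9551/1918 + ((1680323 - 147686) + (1/2)*(-637 + 932)/932)) = sqrt(-9551/1918 + (1532637 + (1/2)*(1/932)*295)) = sqrt(-9551/1918 + (1532637 + 295/1864)) = sqrt(-9551/1918 + 2856835663/1864) = sqrt(2739696499285/1787576) = sqrt(1224353927351470790)/893788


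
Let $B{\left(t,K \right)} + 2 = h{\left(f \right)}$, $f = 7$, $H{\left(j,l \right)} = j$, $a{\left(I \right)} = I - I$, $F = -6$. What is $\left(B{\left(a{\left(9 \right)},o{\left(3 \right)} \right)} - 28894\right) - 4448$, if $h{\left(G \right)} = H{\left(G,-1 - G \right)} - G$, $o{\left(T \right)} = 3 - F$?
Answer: $-33344$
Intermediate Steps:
$a{\left(I \right)} = 0$
$o{\left(T \right)} = 9$ ($o{\left(T \right)} = 3 - -6 = 3 + 6 = 9$)
$h{\left(G \right)} = 0$ ($h{\left(G \right)} = G - G = 0$)
$B{\left(t,K \right)} = -2$ ($B{\left(t,K \right)} = -2 + 0 = -2$)
$\left(B{\left(a{\left(9 \right)},o{\left(3 \right)} \right)} - 28894\right) - 4448 = \left(-2 - 28894\right) - 4448 = -28896 - 4448 = -33344$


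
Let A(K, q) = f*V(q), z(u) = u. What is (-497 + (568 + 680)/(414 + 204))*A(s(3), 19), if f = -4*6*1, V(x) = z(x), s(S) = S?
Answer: 23248248/103 ≈ 2.2571e+5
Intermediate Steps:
V(x) = x
f = -24 (f = -24*1 = -24)
A(K, q) = -24*q
(-497 + (568 + 680)/(414 + 204))*A(s(3), 19) = (-497 + (568 + 680)/(414 + 204))*(-24*19) = (-497 + 1248/618)*(-456) = (-497 + 1248*(1/618))*(-456) = (-497 + 208/103)*(-456) = -50983/103*(-456) = 23248248/103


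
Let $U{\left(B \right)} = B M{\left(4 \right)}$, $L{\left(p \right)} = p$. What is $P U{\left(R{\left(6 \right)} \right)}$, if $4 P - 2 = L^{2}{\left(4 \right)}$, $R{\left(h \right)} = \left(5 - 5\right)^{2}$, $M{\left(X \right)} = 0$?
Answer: $0$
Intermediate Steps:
$R{\left(h \right)} = 0$ ($R{\left(h \right)} = 0^{2} = 0$)
$U{\left(B \right)} = 0$ ($U{\left(B \right)} = B 0 = 0$)
$P = \frac{9}{2}$ ($P = \frac{1}{2} + \frac{4^{2}}{4} = \frac{1}{2} + \frac{1}{4} \cdot 16 = \frac{1}{2} + 4 = \frac{9}{2} \approx 4.5$)
$P U{\left(R{\left(6 \right)} \right)} = \frac{9}{2} \cdot 0 = 0$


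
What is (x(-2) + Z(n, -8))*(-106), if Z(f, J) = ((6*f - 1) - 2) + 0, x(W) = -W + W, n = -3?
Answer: 2226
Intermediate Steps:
x(W) = 0
Z(f, J) = -3 + 6*f (Z(f, J) = ((-1 + 6*f) - 2) + 0 = (-3 + 6*f) + 0 = -3 + 6*f)
(x(-2) + Z(n, -8))*(-106) = (0 + (-3 + 6*(-3)))*(-106) = (0 + (-3 - 18))*(-106) = (0 - 21)*(-106) = -21*(-106) = 2226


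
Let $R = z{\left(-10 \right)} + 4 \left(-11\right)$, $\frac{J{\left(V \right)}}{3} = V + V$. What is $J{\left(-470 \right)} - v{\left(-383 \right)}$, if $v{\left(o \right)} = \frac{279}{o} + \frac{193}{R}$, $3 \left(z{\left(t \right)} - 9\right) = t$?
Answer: $- \frac{123953058}{44045} \approx -2814.2$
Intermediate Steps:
$J{\left(V \right)} = 6 V$ ($J{\left(V \right)} = 3 \left(V + V\right) = 3 \cdot 2 V = 6 V$)
$z{\left(t \right)} = 9 + \frac{t}{3}$
$R = - \frac{115}{3}$ ($R = \left(9 + \frac{1}{3} \left(-10\right)\right) + 4 \left(-11\right) = \left(9 - \frac{10}{3}\right) - 44 = \frac{17}{3} - 44 = - \frac{115}{3} \approx -38.333$)
$v{\left(o \right)} = - \frac{579}{115} + \frac{279}{o}$ ($v{\left(o \right)} = \frac{279}{o} + \frac{193}{- \frac{115}{3}} = \frac{279}{o} + 193 \left(- \frac{3}{115}\right) = \frac{279}{o} - \frac{579}{115} = - \frac{579}{115} + \frac{279}{o}$)
$J{\left(-470 \right)} - v{\left(-383 \right)} = 6 \left(-470\right) - \left(- \frac{579}{115} + \frac{279}{-383}\right) = -2820 - \left(- \frac{579}{115} + 279 \left(- \frac{1}{383}\right)\right) = -2820 - \left(- \frac{579}{115} - \frac{279}{383}\right) = -2820 - - \frac{253842}{44045} = -2820 + \frac{253842}{44045} = - \frac{123953058}{44045}$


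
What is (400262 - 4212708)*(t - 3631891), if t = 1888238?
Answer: 6647582905238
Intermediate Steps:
(400262 - 4212708)*(t - 3631891) = (400262 - 4212708)*(1888238 - 3631891) = -3812446*(-1743653) = 6647582905238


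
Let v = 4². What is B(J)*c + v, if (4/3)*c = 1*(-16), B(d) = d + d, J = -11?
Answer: 280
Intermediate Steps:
B(d) = 2*d
c = -12 (c = 3*(1*(-16))/4 = (¾)*(-16) = -12)
v = 16
B(J)*c + v = (2*(-11))*(-12) + 16 = -22*(-12) + 16 = 264 + 16 = 280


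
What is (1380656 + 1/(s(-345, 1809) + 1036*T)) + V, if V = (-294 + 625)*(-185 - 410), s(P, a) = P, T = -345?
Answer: 423490365914/357765 ≈ 1.1837e+6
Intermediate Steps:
V = -196945 (V = 331*(-595) = -196945)
(1380656 + 1/(s(-345, 1809) + 1036*T)) + V = (1380656 + 1/(-345 + 1036*(-345))) - 196945 = (1380656 + 1/(-345 - 357420)) - 196945 = (1380656 + 1/(-357765)) - 196945 = (1380656 - 1/357765) - 196945 = 493950393839/357765 - 196945 = 423490365914/357765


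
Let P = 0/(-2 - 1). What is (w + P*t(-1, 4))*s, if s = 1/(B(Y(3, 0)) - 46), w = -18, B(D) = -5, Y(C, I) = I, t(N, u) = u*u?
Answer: 6/17 ≈ 0.35294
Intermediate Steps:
t(N, u) = u²
P = 0 (P = 0/(-3) = 0*(-⅓) = 0)
s = -1/51 (s = 1/(-5 - 46) = 1/(-51) = -1/51 ≈ -0.019608)
(w + P*t(-1, 4))*s = (-18 + 0*4²)*(-1/51) = (-18 + 0*16)*(-1/51) = (-18 + 0)*(-1/51) = -18*(-1/51) = 6/17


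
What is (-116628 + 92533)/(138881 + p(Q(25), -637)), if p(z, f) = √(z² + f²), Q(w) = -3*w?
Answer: -115390955/665086923 + 24095*√411394/19287520767 ≈ -0.17270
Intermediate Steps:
p(z, f) = √(f² + z²)
(-116628 + 92533)/(138881 + p(Q(25), -637)) = (-116628 + 92533)/(138881 + √((-637)² + (-3*25)²)) = -24095/(138881 + √(405769 + (-75)²)) = -24095/(138881 + √(405769 + 5625)) = -24095/(138881 + √411394)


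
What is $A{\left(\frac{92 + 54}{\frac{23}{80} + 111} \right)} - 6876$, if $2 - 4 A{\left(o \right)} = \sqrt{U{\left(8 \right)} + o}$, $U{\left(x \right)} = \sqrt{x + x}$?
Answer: $- \frac{13751}{2} - \frac{\sqrt{105260169}}{17806} \approx -6876.1$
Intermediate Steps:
$U{\left(x \right)} = \sqrt{2} \sqrt{x}$ ($U{\left(x \right)} = \sqrt{2 x} = \sqrt{2} \sqrt{x}$)
$A{\left(o \right)} = \frac{1}{2} - \frac{\sqrt{4 + o}}{4}$ ($A{\left(o \right)} = \frac{1}{2} - \frac{\sqrt{\sqrt{2} \sqrt{8} + o}}{4} = \frac{1}{2} - \frac{\sqrt{\sqrt{2} \cdot 2 \sqrt{2} + o}}{4} = \frac{1}{2} - \frac{\sqrt{4 + o}}{4}$)
$A{\left(\frac{92 + 54}{\frac{23}{80} + 111} \right)} - 6876 = \left(\frac{1}{2} - \frac{\sqrt{4 + \frac{92 + 54}{\frac{23}{80} + 111}}}{4}\right) - 6876 = \left(\frac{1}{2} - \frac{\sqrt{4 + \frac{146}{23 \cdot \frac{1}{80} + 111}}}{4}\right) - 6876 = \left(\frac{1}{2} - \frac{\sqrt{4 + \frac{146}{\frac{23}{80} + 111}}}{4}\right) - 6876 = \left(\frac{1}{2} - \frac{\sqrt{4 + \frac{146}{\frac{8903}{80}}}}{4}\right) - 6876 = \left(\frac{1}{2} - \frac{\sqrt{4 + 146 \cdot \frac{80}{8903}}}{4}\right) - 6876 = \left(\frac{1}{2} - \frac{\sqrt{4 + \frac{11680}{8903}}}{4}\right) - 6876 = \left(\frac{1}{2} - \frac{\sqrt{\frac{47292}{8903}}}{4}\right) - 6876 = \left(\frac{1}{2} - \frac{\frac{2}{8903} \sqrt{105260169}}{4}\right) - 6876 = \left(\frac{1}{2} - \frac{\sqrt{105260169}}{17806}\right) - 6876 = - \frac{13751}{2} - \frac{\sqrt{105260169}}{17806}$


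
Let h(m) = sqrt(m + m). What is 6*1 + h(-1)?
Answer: 6 + I*sqrt(2) ≈ 6.0 + 1.4142*I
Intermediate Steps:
h(m) = sqrt(2)*sqrt(m) (h(m) = sqrt(2*m) = sqrt(2)*sqrt(m))
6*1 + h(-1) = 6*1 + sqrt(2)*sqrt(-1) = 6 + sqrt(2)*I = 6 + I*sqrt(2)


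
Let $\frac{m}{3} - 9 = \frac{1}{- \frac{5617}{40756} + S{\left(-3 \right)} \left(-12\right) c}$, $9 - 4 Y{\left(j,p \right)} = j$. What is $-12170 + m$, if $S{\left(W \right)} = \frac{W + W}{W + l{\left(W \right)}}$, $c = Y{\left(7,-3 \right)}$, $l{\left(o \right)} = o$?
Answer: $- \frac{3037730147}{250153} \approx -12143.0$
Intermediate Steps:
$Y{\left(j,p \right)} = \frac{9}{4} - \frac{j}{4}$
$c = \frac{1}{2}$ ($c = \frac{9}{4} - \frac{7}{4} = \frac{1}{2} \approx 0.5$)
$S{\left(W \right)} = 1$ ($S{\left(W \right)} = \frac{W + W}{W + W} = \frac{2 W}{2 W} = 2 W \frac{1}{2 W} = 1$)
$m = \frac{6631863}{250153}$ ($m = 27 + \frac{3}{- \frac{5617}{40756} + 1 \left(-12\right) \frac{1}{2}} = 27 + \frac{3}{\left(-5617\right) \frac{1}{40756} - 6} = 27 + \frac{3}{- \frac{5617}{40756} - 6} = 27 + \frac{3}{- \frac{250153}{40756}} = 27 + 3 \left(- \frac{40756}{250153}\right) = 27 - \frac{122268}{250153} = \frac{6631863}{250153} \approx 26.511$)
$-12170 + m = -12170 + \frac{6631863}{250153} = - \frac{3037730147}{250153}$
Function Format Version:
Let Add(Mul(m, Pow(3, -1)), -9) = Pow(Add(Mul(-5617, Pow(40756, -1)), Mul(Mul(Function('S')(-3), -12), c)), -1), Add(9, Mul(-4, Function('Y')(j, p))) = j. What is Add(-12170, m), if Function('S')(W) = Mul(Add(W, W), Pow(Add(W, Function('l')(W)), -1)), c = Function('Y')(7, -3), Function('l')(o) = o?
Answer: Rational(-3037730147, 250153) ≈ -12143.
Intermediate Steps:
Function('Y')(j, p) = Add(Rational(9, 4), Mul(Rational(-1, 4), j))
c = Rational(1, 2) (c = Add(Rational(9, 4), Mul(Rational(-1, 4), 7)) = Add(Rational(9, 4), Rational(-7, 4)) = Rational(1, 2) ≈ 0.50000)
Function('S')(W) = 1 (Function('S')(W) = Mul(Add(W, W), Pow(Add(W, W), -1)) = Mul(Mul(2, W), Pow(Mul(2, W), -1)) = Mul(Mul(2, W), Mul(Rational(1, 2), Pow(W, -1))) = 1)
m = Rational(6631863, 250153) (m = Add(27, Mul(3, Pow(Add(Mul(-5617, Pow(40756, -1)), Mul(Mul(1, -12), Rational(1, 2))), -1))) = Add(27, Mul(3, Pow(Add(Mul(-5617, Rational(1, 40756)), Mul(-12, Rational(1, 2))), -1))) = Add(27, Mul(3, Pow(Add(Rational(-5617, 40756), -6), -1))) = Add(27, Mul(3, Pow(Rational(-250153, 40756), -1))) = Add(27, Mul(3, Rational(-40756, 250153))) = Add(27, Rational(-122268, 250153)) = Rational(6631863, 250153) ≈ 26.511)
Add(-12170, m) = Add(-12170, Rational(6631863, 250153)) = Rational(-3037730147, 250153)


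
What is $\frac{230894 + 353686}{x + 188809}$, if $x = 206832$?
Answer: $\frac{584580}{395641} \approx 1.4776$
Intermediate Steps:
$\frac{230894 + 353686}{x + 188809} = \frac{230894 + 353686}{206832 + 188809} = \frac{584580}{395641}$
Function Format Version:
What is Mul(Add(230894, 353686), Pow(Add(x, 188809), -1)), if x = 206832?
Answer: Rational(584580, 395641) ≈ 1.4776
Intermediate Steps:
Mul(Add(230894, 353686), Pow(Add(x, 188809), -1)) = Mul(Add(230894, 353686), Pow(Add(206832, 188809), -1)) = Mul(584580, Pow(395641, -1)) = Mul(584580, Rational(1, 395641)) = Rational(584580, 395641)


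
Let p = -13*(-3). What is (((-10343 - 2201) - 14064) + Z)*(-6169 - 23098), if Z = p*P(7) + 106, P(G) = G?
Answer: 767644143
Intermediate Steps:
p = 39
Z = 379 (Z = 39*7 + 106 = 273 + 106 = 379)
(((-10343 - 2201) - 14064) + Z)*(-6169 - 23098) = (((-10343 - 2201) - 14064) + 379)*(-6169 - 23098) = ((-12544 - 14064) + 379)*(-29267) = (-26608 + 379)*(-29267) = -26229*(-29267) = 767644143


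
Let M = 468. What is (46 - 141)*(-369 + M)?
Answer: -9405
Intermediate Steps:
(46 - 141)*(-369 + M) = (46 - 141)*(-369 + 468) = -95*99 = -9405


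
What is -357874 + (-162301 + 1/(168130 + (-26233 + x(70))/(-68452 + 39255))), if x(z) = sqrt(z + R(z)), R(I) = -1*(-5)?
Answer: -12534903740323167724418379/24097474389323772574 + 145985*sqrt(3)/24097474389323772574 ≈ -5.2018e+5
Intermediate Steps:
R(I) = 5
x(z) = sqrt(5 + z) (x(z) = sqrt(z + 5) = sqrt(5 + z))
-357874 + (-162301 + 1/(168130 + (-26233 + x(70))/(-68452 + 39255))) = -357874 + (-162301 + 1/(168130 + (-26233 + sqrt(5 + 70))/(-68452 + 39255))) = -357874 + (-162301 + 1/(168130 + (-26233 + sqrt(75))/(-29197))) = -357874 + (-162301 + 1/(168130 + (-26233 + 5*sqrt(3))*(-1/29197))) = -357874 + (-162301 + 1/(168130 + (26233/29197 - 5*sqrt(3)/29197))) = -357874 + (-162301 + 1/(4908917843/29197 - 5*sqrt(3)/29197)) = -520175 + 1/(4908917843/29197 - 5*sqrt(3)/29197)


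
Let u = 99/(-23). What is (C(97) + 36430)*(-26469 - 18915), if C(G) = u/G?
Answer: -3688595083704/2231 ≈ -1.6533e+9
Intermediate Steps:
u = -99/23 (u = 99*(-1/23) = -99/23 ≈ -4.3043)
C(G) = -99/(23*G)
(C(97) + 36430)*(-26469 - 18915) = (-99/23/97 + 36430)*(-26469 - 18915) = (-99/23*1/97 + 36430)*(-45384) = (-99/2231 + 36430)*(-45384) = (81275231/2231)*(-45384) = -3688595083704/2231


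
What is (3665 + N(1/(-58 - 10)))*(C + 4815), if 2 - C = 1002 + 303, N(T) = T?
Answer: 218814282/17 ≈ 1.2871e+7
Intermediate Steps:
C = -1303 (C = 2 - (1002 + 303) = 2 - 1*1305 = 2 - 1305 = -1303)
(3665 + N(1/(-58 - 10)))*(C + 4815) = (3665 + 1/(-58 - 10))*(-1303 + 4815) = (3665 + 1/(-68))*3512 = (3665 - 1/68)*3512 = (249219/68)*3512 = 218814282/17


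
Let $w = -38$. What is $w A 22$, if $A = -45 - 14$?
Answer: $49324$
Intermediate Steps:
$A = -59$
$w A 22 = \left(-38\right) \left(-59\right) 22 = 2242 \cdot 22 = 49324$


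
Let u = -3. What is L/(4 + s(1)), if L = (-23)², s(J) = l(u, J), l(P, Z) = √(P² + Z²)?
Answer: 1058/3 - 529*√10/6 ≈ 73.859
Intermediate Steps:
s(J) = √(9 + J²) (s(J) = √((-3)² + J²) = √(9 + J²))
L = 529
L/(4 + s(1)) = 529/(4 + √(9 + 1²)) = 529/(4 + √(9 + 1)) = 529/(4 + √10)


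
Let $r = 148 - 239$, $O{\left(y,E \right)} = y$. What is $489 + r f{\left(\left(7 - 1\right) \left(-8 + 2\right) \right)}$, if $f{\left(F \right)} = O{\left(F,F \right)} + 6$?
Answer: $3219$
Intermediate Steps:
$r = -91$ ($r = 148 - 239 = -91$)
$f{\left(F \right)} = 6 + F$ ($f{\left(F \right)} = F + 6 = 6 + F$)
$489 + r f{\left(\left(7 - 1\right) \left(-8 + 2\right) \right)} = 489 - 91 \left(6 + \left(7 - 1\right) \left(-8 + 2\right)\right) = 489 - 91 \left(6 + 6 \left(-6\right)\right) = 489 - 91 \left(6 - 36\right) = 489 - -2730 = 489 + 2730 = 3219$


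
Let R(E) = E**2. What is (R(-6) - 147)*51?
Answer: -5661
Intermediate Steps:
(R(-6) - 147)*51 = ((-6)**2 - 147)*51 = (36 - 147)*51 = -111*51 = -5661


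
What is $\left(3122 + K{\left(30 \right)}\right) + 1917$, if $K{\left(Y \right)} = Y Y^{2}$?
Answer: $32039$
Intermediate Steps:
$K{\left(Y \right)} = Y^{3}$
$\left(3122 + K{\left(30 \right)}\right) + 1917 = \left(3122 + 30^{3}\right) + 1917 = \left(3122 + 27000\right) + 1917 = 30122 + 1917 = 32039$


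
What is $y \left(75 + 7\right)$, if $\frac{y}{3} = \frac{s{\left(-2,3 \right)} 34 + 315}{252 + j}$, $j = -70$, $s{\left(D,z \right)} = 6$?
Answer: $\frac{63837}{91} \approx 701.51$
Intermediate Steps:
$y = \frac{1557}{182}$ ($y = 3 \frac{6 \cdot 34 + 315}{252 - 70} = 3 \frac{204 + 315}{182} = 3 \cdot 519 \cdot \frac{1}{182} = 3 \cdot \frac{519}{182} = \frac{1557}{182} \approx 8.5549$)
$y \left(75 + 7\right) = \frac{1557 \left(75 + 7\right)}{182} = \frac{1557}{182} \cdot 82 = \frac{63837}{91}$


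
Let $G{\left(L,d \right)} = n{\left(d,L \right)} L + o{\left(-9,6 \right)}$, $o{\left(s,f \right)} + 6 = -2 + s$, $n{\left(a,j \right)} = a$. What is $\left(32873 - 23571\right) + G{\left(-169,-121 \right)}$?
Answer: $29734$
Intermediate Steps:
$o{\left(s,f \right)} = -8 + s$ ($o{\left(s,f \right)} = -6 + \left(-2 + s\right) = -8 + s$)
$G{\left(L,d \right)} = -17 + L d$ ($G{\left(L,d \right)} = d L - 17 = L d - 17 = -17 + L d$)
$\left(32873 - 23571\right) + G{\left(-169,-121 \right)} = \left(32873 - 23571\right) - -20432 = \left(32873 - 23571\right) + \left(-17 + 20449\right) = 9302 + 20432 = 29734$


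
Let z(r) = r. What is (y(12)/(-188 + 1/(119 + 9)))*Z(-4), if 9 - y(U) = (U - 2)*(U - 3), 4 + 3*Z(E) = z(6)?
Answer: 2304/8021 ≈ 0.28725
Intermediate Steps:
Z(E) = ⅔ (Z(E) = -4/3 + (⅓)*6 = -4/3 + 2 = ⅔)
y(U) = 9 - (-3 + U)*(-2 + U) (y(U) = 9 - (U - 2)*(U - 3) = 9 - (-2 + U)*(-3 + U) = 9 - (-3 + U)*(-2 + U))
(y(12)/(-188 + 1/(119 + 9)))*Z(-4) = ((3 - 1*12² + 5*12)/(-188 + 1/(119 + 9)))*(⅔) = ((3 - 1*144 + 60)/(-188 + 1/128))*(⅔) = ((3 - 144 + 60)/(-188 + 1/128))*(⅔) = (-81/(-24063/128))*(⅔) = -128/24063*(-81)*(⅔) = (3456/8021)*(⅔) = 2304/8021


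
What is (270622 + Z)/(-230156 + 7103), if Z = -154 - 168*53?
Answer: -87188/74351 ≈ -1.1727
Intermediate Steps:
Z = -9058 (Z = -154 - 8904 = -9058)
(270622 + Z)/(-230156 + 7103) = (270622 - 9058)/(-230156 + 7103) = 261564/(-223053) = 261564*(-1/223053) = -87188/74351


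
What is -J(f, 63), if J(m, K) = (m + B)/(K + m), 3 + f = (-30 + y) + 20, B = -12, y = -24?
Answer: 49/26 ≈ 1.8846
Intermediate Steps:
f = -37 (f = -3 + ((-30 - 24) + 20) = -3 + (-54 + 20) = -3 - 34 = -37)
J(m, K) = (-12 + m)/(K + m) (J(m, K) = (m - 12)/(K + m) = (-12 + m)/(K + m))
-J(f, 63) = -(-12 - 37)/(63 - 37) = -(-49)/26 = -1*(-49/26) = 49/26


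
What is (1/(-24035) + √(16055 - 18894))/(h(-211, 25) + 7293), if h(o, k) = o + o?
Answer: -1/165144485 + I*√2839/6871 ≈ -6.0553e-9 + 0.0077547*I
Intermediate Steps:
h(o, k) = 2*o
(1/(-24035) + √(16055 - 18894))/(h(-211, 25) + 7293) = (1/(-24035) + √(16055 - 18894))/(2*(-211) + 7293) = (-1/24035 + √(-2839))/(-422 + 7293) = (-1/24035 + I*√2839)/6871 = (-1/24035 + I*√2839)*(1/6871) = -1/165144485 + I*√2839/6871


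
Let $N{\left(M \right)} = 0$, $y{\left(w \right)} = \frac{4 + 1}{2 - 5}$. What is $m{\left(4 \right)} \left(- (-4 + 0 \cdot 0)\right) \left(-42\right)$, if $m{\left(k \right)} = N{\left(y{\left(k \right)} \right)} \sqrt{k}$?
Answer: $0$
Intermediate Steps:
$y{\left(w \right)} = - \frac{5}{3}$ ($y{\left(w \right)} = \frac{5}{-3} = 5 \left(- \frac{1}{3}\right) = - \frac{5}{3}$)
$m{\left(k \right)} = 0$ ($m{\left(k \right)} = 0 \sqrt{k} = 0$)
$m{\left(4 \right)} \left(- (-4 + 0 \cdot 0)\right) \left(-42\right) = 0 \left(- (-4 + 0 \cdot 0)\right) \left(-42\right) = 0 \left(- (-4 + 0)\right) \left(-42\right) = 0 \left(\left(-1\right) \left(-4\right)\right) \left(-42\right) = 0 \cdot 4 \left(-42\right) = 0 \left(-42\right) = 0$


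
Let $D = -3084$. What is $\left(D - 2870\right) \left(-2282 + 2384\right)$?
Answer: $-607308$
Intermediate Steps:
$\left(D - 2870\right) \left(-2282 + 2384\right) = \left(-3084 - 2870\right) \left(-2282 + 2384\right) = \left(-5954\right) 102 = -607308$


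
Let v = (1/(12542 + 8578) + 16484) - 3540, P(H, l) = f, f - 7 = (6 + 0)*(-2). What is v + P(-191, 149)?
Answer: 273271681/21120 ≈ 12939.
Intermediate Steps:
f = -5 (f = 7 + (6 + 0)*(-2) = 7 + 6*(-2) = 7 - 12 = -5)
P(H, l) = -5
v = 273377281/21120 (v = (1/21120 + 16484) - 3540 = 348142081/21120 - 3540 = 273377281/21120 ≈ 12944.)
v + P(-191, 149) = 273377281/21120 - 5 = 273271681/21120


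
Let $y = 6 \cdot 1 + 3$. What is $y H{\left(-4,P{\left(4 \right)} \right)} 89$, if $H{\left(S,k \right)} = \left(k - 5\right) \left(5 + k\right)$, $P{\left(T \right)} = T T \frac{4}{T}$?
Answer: $185031$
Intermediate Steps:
$P{\left(T \right)} = 4 T$ ($P{\left(T \right)} = T^{2} \frac{4}{T} = 4 T$)
$H{\left(S,k \right)} = \left(-5 + k\right) \left(5 + k\right)$
$y = 9$ ($y = 6 + 3 = 9$)
$y H{\left(-4,P{\left(4 \right)} \right)} 89 = 9 \left(-25 + \left(4 \cdot 4\right)^{2}\right) 89 = 9 \left(-25 + 16^{2}\right) 89 = 9 \left(-25 + 256\right) 89 = 9 \cdot 231 \cdot 89 = 2079 \cdot 89 = 185031$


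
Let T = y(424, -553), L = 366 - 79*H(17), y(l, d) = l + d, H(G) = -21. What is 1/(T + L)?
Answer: 1/1896 ≈ 0.00052743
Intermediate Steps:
y(l, d) = d + l
L = 2025 (L = 366 - 79*(-21) = 366 + 1659 = 2025)
T = -129 (T = -553 + 424 = -129)
1/(T + L) = 1/(-129 + 2025) = 1/1896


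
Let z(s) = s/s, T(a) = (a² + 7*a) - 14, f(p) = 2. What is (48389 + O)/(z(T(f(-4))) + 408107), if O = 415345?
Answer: 77289/68018 ≈ 1.1363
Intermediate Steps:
T(a) = -14 + a² + 7*a
z(s) = 1
(48389 + O)/(z(T(f(-4))) + 408107) = (48389 + 415345)/(1 + 408107) = 463734/408108 = 463734*(1/408108) = 77289/68018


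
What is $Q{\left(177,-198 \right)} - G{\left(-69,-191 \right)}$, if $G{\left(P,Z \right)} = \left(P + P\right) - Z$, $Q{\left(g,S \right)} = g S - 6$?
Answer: $-35105$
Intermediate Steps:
$Q{\left(g,S \right)} = -6 + S g$ ($Q{\left(g,S \right)} = S g - 6 = -6 + S g$)
$G{\left(P,Z \right)} = - Z + 2 P$ ($G{\left(P,Z \right)} = 2 P - Z = - Z + 2 P$)
$Q{\left(177,-198 \right)} - G{\left(-69,-191 \right)} = \left(-6 - 35046\right) - \left(\left(-1\right) \left(-191\right) + 2 \left(-69\right)\right) = \left(-6 - 35046\right) - \left(191 - 138\right) = -35052 - 53 = -35105$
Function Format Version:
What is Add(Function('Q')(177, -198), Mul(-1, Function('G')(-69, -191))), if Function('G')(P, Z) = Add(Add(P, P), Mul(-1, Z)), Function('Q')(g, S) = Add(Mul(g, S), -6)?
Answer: -35105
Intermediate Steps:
Function('Q')(g, S) = Add(-6, Mul(S, g)) (Function('Q')(g, S) = Add(Mul(S, g), -6) = Add(-6, Mul(S, g)))
Function('G')(P, Z) = Add(Mul(-1, Z), Mul(2, P)) (Function('G')(P, Z) = Add(Mul(2, P), Mul(-1, Z)) = Add(Mul(-1, Z), Mul(2, P)))
Add(Function('Q')(177, -198), Mul(-1, Function('G')(-69, -191))) = Add(Add(-6, Mul(-198, 177)), Mul(-1, Add(Mul(-1, -191), Mul(2, -69)))) = Add(Add(-6, -35046), Mul(-1, Add(191, -138))) = Add(-35052, Mul(-1, 53)) = Add(-35052, -53) = -35105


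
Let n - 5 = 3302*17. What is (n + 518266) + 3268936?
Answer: 3843341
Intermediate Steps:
n = 56139 (n = 5 + 3302*17 = 5 + 56134 = 56139)
(n + 518266) + 3268936 = (56139 + 518266) + 3268936 = 574405 + 3268936 = 3843341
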